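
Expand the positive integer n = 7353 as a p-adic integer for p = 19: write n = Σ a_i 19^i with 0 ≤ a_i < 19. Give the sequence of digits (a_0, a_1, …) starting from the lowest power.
(a_0, a_1, …) = (0, 7, 1, 1)

Repeated division by 19 gives the digits low-to-high: 7353 = 7·19^1 + 1·19^2 + 1·19^3. Digit sequence: (0, 7, 1, 1).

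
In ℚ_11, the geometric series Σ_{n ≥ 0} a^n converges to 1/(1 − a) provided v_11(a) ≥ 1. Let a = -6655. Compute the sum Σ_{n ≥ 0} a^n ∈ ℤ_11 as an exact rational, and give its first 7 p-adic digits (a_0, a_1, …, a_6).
Σ a^n = 1/(1 − a) = 1/6656;  first 7 digits = (1, 0, 0, 6, 10, 10, 2)

v_11(a) = 3 ≥ 1, so the series converges in ℤ_11 to 1/(1 − a) = 1/(1 − (-6655)) = 1/6656. Expand this rational in ℤ_11: compute digits iteratively via d_i = x_i mod 11, x_{i+1} = (x_i − d_i)/11. The first 7 digits are (1, 0, 0, 6, 10, 10, 2).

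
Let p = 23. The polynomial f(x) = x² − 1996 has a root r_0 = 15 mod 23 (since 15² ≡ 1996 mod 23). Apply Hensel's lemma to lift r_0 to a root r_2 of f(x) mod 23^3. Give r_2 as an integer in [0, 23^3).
r_2 = 7674 (mod 12167)

Hensel's recurrence: r_{i+1} = r_i − f(r_i)·(f′(r_i))^{-1} mod 23^{i+2}, with f′(x) = 2x. Iterate:
  r_0 = 15 (mod 23)
  r_1 = 268 (mod 529)
  r_2 = 7674 (mod 12167)
Final: r_2 = 7674, and one checks f(r_2) ≡ 0 mod 23^3.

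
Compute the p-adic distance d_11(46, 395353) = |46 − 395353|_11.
d_11(46, 395353) = 1/14641

Step 1 — x − y = 46 − 395353 = -395307. Step 2 — v_11(-395307) = 4 (factor: -395307 = −(11^4 · 27); the sign does not affect v_p). Step 3 — |x − y|_11 = 11^{-4} = 1/14641.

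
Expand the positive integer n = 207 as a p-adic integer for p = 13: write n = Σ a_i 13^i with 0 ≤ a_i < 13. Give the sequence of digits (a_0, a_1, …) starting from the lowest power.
(a_0, a_1, …) = (12, 2, 1)

Repeated division by 13 gives the digits low-to-high: 207 = 12 + 2·13^1 + 1·13^2. Digit sequence: (12, 2, 1).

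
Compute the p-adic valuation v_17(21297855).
v_17(21297855) = 5

v_17(n) is the largest exponent k such that 17^k divides n. Factor out: 21297855 = 17^5 · 15. (Sign doesn't affect v_p.) So v_17(21297855) = 5.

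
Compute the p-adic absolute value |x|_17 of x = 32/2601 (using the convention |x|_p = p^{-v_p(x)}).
|32/2601|_17 = 289

Step 1 — compute v_17(x) by factoring powers of 17 out of the numerator and denominator: v_17(32/2601) = -2. Step 2 — apply |x|_p = p^{-v_p(x)} = 17^{2} = 289.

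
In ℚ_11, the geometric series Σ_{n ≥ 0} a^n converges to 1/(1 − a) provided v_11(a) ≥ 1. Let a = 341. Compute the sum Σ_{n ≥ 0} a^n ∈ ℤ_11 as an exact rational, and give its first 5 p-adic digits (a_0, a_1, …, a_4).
Σ a^n = 1/(1 − a) = -1/340;  first 5 digits = (1, 9, 6, 2, 4)

v_11(a) = 1 ≥ 1, so the series converges in ℤ_11 to 1/(1 − a) = 1/(1 − 341) = -1/340. Expand this rational in ℤ_11: compute digits iteratively via d_i = x_i mod 11, x_{i+1} = (x_i − d_i)/11. The first 5 digits are (1, 9, 6, 2, 4).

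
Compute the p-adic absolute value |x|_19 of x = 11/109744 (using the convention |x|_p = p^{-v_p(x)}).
|11/109744|_19 = 6859

Step 1 — compute v_19(x) by factoring powers of 19 out of the numerator and denominator: v_19(11/109744) = -3. Step 2 — apply |x|_p = p^{-v_p(x)} = 19^{3} = 6859.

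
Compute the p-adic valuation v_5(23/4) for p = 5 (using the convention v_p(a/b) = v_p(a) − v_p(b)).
v_5(23/4) = 0

Factor powers of 5 from the numerator and denominator of the reduced fraction: 23 = 5^0 · 23 and 4 = 5^0 · 4. Apply v_p(a/b) = v_p(a) − v_p(b): v_5(23/4) = 0 − 0 = 0.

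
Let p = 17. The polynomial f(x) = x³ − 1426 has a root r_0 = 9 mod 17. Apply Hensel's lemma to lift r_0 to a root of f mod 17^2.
r_1 = 264 (mod 289)

Hensel: r_{i+1} = r_i − f(r_i)/f′(r_i) mod 17^{i+2}, where f′(x) = 3x². Iterate:
  r_0 = 9 (mod 17)
  r_1 = 264 (mod 289)
Final: r = 264 with f(r) ≡ 0 mod 17^2.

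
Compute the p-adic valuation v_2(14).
v_2(14) = 1

v_2(n) is the largest exponent k such that 2^k divides n. Factor out: 14 = 2^1 · 7. (Sign doesn't affect v_p.) So v_2(14) = 1.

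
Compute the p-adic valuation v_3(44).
v_3(44) = 0

v_3(n) is the largest exponent k such that 3^k divides n. Factor out: 44 = 3^0 · 44. (Sign doesn't affect v_p.) So v_3(44) = 0.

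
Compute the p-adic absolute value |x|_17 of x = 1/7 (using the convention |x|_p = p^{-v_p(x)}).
|1/7|_17 = 1

Step 1 — compute v_17(x) by factoring powers of 17 out of the numerator and denominator: v_17(1/7) = 0. Step 2 — apply |x|_p = p^{-v_p(x)} = 17^{0} = 1.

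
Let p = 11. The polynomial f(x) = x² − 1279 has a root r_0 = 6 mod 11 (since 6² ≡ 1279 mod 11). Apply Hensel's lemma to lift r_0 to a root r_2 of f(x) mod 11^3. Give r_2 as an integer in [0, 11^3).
r_2 = 1128 (mod 1331)

Hensel's recurrence: r_{i+1} = r_i − f(r_i)·(f′(r_i))^{-1} mod 11^{i+2}, with f′(x) = 2x. Iterate:
  r_0 = 6 (mod 11)
  r_1 = 39 (mod 121)
  r_2 = 1128 (mod 1331)
Final: r_2 = 1128, and one checks f(r_2) ≡ 0 mod 11^3.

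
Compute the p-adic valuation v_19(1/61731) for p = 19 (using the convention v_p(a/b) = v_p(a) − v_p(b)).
v_19(1/61731) = -3

Factor powers of 19 from the numerator and denominator of the reduced fraction: 1 = 19^0 · 1 and 61731 = 19^3 · 9. Apply v_p(a/b) = v_p(a) − v_p(b): v_19(1/61731) = 0 − 3 = -3.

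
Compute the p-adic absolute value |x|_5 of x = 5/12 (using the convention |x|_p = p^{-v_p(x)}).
|5/12|_5 = 1/5

Step 1 — compute v_5(x) by factoring powers of 5 out of the numerator and denominator: v_5(5/12) = 1. Step 2 — apply |x|_p = p^{-v_p(x)} = 5^{-1} = 1/5.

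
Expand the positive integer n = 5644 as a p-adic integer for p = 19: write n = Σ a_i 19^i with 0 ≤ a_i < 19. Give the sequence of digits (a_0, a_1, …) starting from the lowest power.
(a_0, a_1, …) = (1, 12, 15)

Repeated division by 19 gives the digits low-to-high: 5644 = 1 + 12·19^1 + 15·19^2. Digit sequence: (1, 12, 15).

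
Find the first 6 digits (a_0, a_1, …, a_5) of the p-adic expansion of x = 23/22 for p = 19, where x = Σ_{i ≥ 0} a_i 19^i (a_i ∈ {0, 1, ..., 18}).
(a_0, …, a_5) = (14, 14, 7, 16, 0, 6)

v_19(23/22) = 0 (numerator and denominator both coprime to 19), so x ∈ ℤ_19^×. Compute digits iteratively via a_i = x_i mod 19, x_{i+1} = (x_i − a_i)/19, with x_0 = x:
  x_0 = 23/22;  a_0 = 14;  x_1 = (x_0 − 14)/19 = -15/22
  x_1 = -15/22;  a_1 = 14;  x_2 = (x_1 − 14)/19 = -17/22
  x_2 = -17/22;  a_2 = 7;  x_3 = (x_2 − 7)/19 = -9/22
  x_3 = -9/22;  a_3 = 16;  x_4 = (x_3 − 16)/19 = -19/22
  x_4 = -19/22;  a_4 = 0;  x_5 = (x_4 − 0)/19 = -1/22
  x_5 = -1/22;  a_5 = 6;  x_6 = (x_5 − 6)/19 = -7/22
Digits: (14, 14, 7, 16, 0, 6).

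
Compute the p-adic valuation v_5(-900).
v_5(-900) = 2

v_5(n) is the largest exponent k such that 5^k divides n. Factor out: -900 = -5^2 · 36. (Sign doesn't affect v_p.) So v_5(-900) = 2.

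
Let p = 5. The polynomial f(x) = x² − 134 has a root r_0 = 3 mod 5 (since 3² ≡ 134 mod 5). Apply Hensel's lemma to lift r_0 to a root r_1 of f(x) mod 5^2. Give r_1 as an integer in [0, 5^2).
r_1 = 3 (mod 25)

Hensel's recurrence: r_{i+1} = r_i − f(r_i)·(f′(r_i))^{-1} mod 5^{i+2}, with f′(x) = 2x. Iterate:
  r_0 = 3 (mod 5)
  r_1 = 3 (mod 25)
Final: r_1 = 3, and one checks f(r_1) ≡ 0 mod 5^2.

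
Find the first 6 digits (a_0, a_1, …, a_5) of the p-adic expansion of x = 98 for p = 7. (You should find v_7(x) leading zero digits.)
(a_0, …, a_5) = (0, 0, 2, 0, 0, 0)

v_7(98) = 2, so a_0 = ... = a_1 = 0. Factor out: x = 7^2 · u with u = 2 a unit in ℤ_7. Expand u iteratively via a_{v+i} = u_i mod 7, u_{i+1} = (u_i − a_{v+i})/7:
  u_0 = 2;  a_2 = 2;  u_1 = (u_0 − 2)/7 = 0
  u_1 = 0;  a_3 = 0;  u_2 = (u_1 − 0)/7 = 0
  u_2 = 0;  a_4 = 0;  u_3 = (u_2 − 0)/7 = 0
  u_3 = 0;  a_5 = 0;  u_4 = (u_3 − 0)/7 = 0
Digits: (0, 0, 2, 0, 0, 0).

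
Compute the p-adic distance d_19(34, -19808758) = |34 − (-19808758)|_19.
d_19(34, -19808758) = 1/2476099

Step 1 — x − y = 34 − (-19808758) = 19808792. Step 2 — v_19(19808792) = 5 (factor: 19808792 = (19^5 · 8); the sign does not affect v_p). Step 3 — |x − y|_19 = 19^{-5} = 1/2476099.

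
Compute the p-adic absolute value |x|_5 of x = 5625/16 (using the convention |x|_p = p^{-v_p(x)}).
|5625/16|_5 = 1/625

Step 1 — compute v_5(x) by factoring powers of 5 out of the numerator and denominator: v_5(5625/16) = 4. Step 2 — apply |x|_p = p^{-v_p(x)} = 5^{-4} = 1/625.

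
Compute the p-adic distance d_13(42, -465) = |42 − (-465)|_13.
d_13(42, -465) = 1/169

Step 1 — x − y = 42 − (-465) = 507. Step 2 — v_13(507) = 2 (factor: 507 = (13^2 · 3); the sign does not affect v_p). Step 3 — |x − y|_13 = 13^{-2} = 1/169.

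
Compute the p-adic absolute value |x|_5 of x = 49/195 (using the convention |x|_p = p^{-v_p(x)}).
|49/195|_5 = 5

Step 1 — compute v_5(x) by factoring powers of 5 out of the numerator and denominator: v_5(49/195) = -1. Step 2 — apply |x|_p = p^{-v_p(x)} = 5^{1} = 5.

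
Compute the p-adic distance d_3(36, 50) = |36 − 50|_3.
d_3(36, 50) = 1

Step 1 — x − y = 36 − 50 = -14. Step 2 — v_3(-14) = 0 (factor: -14 = −(3^0 · 14); the sign does not affect v_p). Step 3 — |x − y|_3 = 3^{0} = 1.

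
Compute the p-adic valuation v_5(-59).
v_5(-59) = 0

v_5(n) is the largest exponent k such that 5^k divides n. Factor out: -59 = -5^0 · 59. (Sign doesn't affect v_p.) So v_5(-59) = 0.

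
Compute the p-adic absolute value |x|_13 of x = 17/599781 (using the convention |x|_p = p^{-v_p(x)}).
|17/599781|_13 = 28561

Step 1 — compute v_13(x) by factoring powers of 13 out of the numerator and denominator: v_13(17/599781) = -4. Step 2 — apply |x|_p = p^{-v_p(x)} = 13^{4} = 28561.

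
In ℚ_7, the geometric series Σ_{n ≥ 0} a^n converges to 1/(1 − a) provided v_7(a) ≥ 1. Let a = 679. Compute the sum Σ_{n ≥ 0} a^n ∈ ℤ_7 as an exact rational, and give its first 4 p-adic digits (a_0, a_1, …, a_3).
Σ a^n = 1/(1 − a) = -1/678;  first 4 digits = (1, 6, 0, 1)

v_7(a) = 1 ≥ 1, so the series converges in ℤ_7 to 1/(1 − a) = 1/(1 − 679) = -1/678. Expand this rational in ℤ_7: compute digits iteratively via d_i = x_i mod 7, x_{i+1} = (x_i − d_i)/7. The first 4 digits are (1, 6, 0, 1).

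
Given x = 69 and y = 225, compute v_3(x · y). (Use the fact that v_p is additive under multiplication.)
v_3(15525) = 3

v_p(x) = 1 (factor: 69 = 3^1 · 23); v_p(y) = 2 (factor: 225 = 3^2 · 25). Additivity: v_p(xy) = v_p(x) + v_p(y) = 1 + 2 = 3. (Direct check: xy = 15525 = 3^3 · (575).)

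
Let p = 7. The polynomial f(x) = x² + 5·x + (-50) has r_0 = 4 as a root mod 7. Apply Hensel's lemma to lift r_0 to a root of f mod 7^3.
r_2 = 333 (mod 343)

Hensel: r_{i+1} = r_i − f(r_i)·(f′(r_i))^{-1} mod 7^{i+2}, f′(x) = 2x + 5. Iterate:
  r_0 = 4 (mod 7)
  r_1 = 39 (mod 49)
  r_2 = 333 (mod 343)
Final: r = 333 satisfies f(r) ≡ 0 mod 7^3.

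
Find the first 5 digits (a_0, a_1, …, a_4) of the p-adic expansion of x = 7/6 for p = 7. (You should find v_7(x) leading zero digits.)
(a_0, …, a_4) = (0, 6, 5, 5, 5)

v_7(7/6) = 1, so a_0 = ... = a_0 = 0. Factor out: x = 7^1 · u with u = 1/6 a unit in ℤ_7. Expand u iteratively via a_{v+i} = u_i mod 7, u_{i+1} = (u_i − a_{v+i})/7:
  u_0 = 1/6;  a_1 = 6;  u_1 = (u_0 − 6)/7 = -5/6
  u_1 = -5/6;  a_2 = 5;  u_2 = (u_1 − 5)/7 = -5/6
  u_2 = -5/6;  a_3 = 5;  u_3 = (u_2 − 5)/7 = -5/6
  u_3 = -5/6;  a_4 = 5;  u_4 = (u_3 − 5)/7 = -5/6
Digits: (0, 6, 5, 5, 5).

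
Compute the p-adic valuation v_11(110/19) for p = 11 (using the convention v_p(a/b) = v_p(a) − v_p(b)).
v_11(110/19) = 1

Factor powers of 11 from the numerator and denominator of the reduced fraction: 110 = 11^1 · 10 and 19 = 11^0 · 19. Apply v_p(a/b) = v_p(a) − v_p(b): v_11(110/19) = 1 − 0 = 1.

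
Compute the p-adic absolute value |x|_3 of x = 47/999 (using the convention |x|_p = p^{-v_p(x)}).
|47/999|_3 = 27

Step 1 — compute v_3(x) by factoring powers of 3 out of the numerator and denominator: v_3(47/999) = -3. Step 2 — apply |x|_p = p^{-v_p(x)} = 3^{3} = 27.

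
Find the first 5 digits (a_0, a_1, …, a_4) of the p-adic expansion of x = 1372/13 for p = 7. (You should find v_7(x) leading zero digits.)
(a_0, …, a_4) = (0, 0, 0, 3, 5)

v_7(1372/13) = 3, so a_0 = ... = a_2 = 0. Factor out: x = 7^3 · u with u = 4/13 a unit in ℤ_7. Expand u iteratively via a_{v+i} = u_i mod 7, u_{i+1} = (u_i − a_{v+i})/7:
  u_0 = 4/13;  a_3 = 3;  u_1 = (u_0 − 3)/7 = -5/13
  u_1 = -5/13;  a_4 = 5;  u_2 = (u_1 − 5)/7 = -10/13
Digits: (0, 0, 0, 3, 5).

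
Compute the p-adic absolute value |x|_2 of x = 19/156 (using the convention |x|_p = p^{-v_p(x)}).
|19/156|_2 = 4

Step 1 — compute v_2(x) by factoring powers of 2 out of the numerator and denominator: v_2(19/156) = -2. Step 2 — apply |x|_p = p^{-v_p(x)} = 2^{2} = 4.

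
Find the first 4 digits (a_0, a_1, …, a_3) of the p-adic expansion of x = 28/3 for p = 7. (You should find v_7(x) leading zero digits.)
(a_0, …, a_3) = (0, 6, 4, 4)

v_7(28/3) = 1, so a_0 = ... = a_0 = 0. Factor out: x = 7^1 · u with u = 4/3 a unit in ℤ_7. Expand u iteratively via a_{v+i} = u_i mod 7, u_{i+1} = (u_i − a_{v+i})/7:
  u_0 = 4/3;  a_1 = 6;  u_1 = (u_0 − 6)/7 = -2/3
  u_1 = -2/3;  a_2 = 4;  u_2 = (u_1 − 4)/7 = -2/3
  u_2 = -2/3;  a_3 = 4;  u_3 = (u_2 − 4)/7 = -2/3
Digits: (0, 6, 4, 4).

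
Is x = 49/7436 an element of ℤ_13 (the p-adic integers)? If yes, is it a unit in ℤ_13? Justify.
x ∉ ℤ_13 (v_13(x) = -2 < 0)

ℤ_13 = {x ∈ ℚ_13 : v_13(x) ≥ 0} and ℤ_13^× = {x ∈ ℤ_13 : v_13(x) = 0}. Here v_13(49/7436) = v_13(num) − v_13(den) = -2; compare against these criteria.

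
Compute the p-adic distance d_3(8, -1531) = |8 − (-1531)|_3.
d_3(8, -1531) = 1/81

Step 1 — x − y = 8 − (-1531) = 1539. Step 2 — v_3(1539) = 4 (factor: 1539 = (3^4 · 19); the sign does not affect v_p). Step 3 — |x − y|_3 = 3^{-4} = 1/81.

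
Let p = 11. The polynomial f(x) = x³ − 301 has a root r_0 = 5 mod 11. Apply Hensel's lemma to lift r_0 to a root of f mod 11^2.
r_1 = 38 (mod 121)

Hensel: r_{i+1} = r_i − f(r_i)/f′(r_i) mod 11^{i+2}, where f′(x) = 3x². Iterate:
  r_0 = 5 (mod 11)
  r_1 = 38 (mod 121)
Final: r = 38 with f(r) ≡ 0 mod 11^2.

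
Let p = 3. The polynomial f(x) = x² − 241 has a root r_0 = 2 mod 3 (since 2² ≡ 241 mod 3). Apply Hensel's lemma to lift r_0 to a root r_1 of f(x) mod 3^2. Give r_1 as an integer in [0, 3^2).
r_1 = 5 (mod 9)

Hensel's recurrence: r_{i+1} = r_i − f(r_i)·(f′(r_i))^{-1} mod 3^{i+2}, with f′(x) = 2x. Iterate:
  r_0 = 2 (mod 3)
  r_1 = 5 (mod 9)
Final: r_1 = 5, and one checks f(r_1) ≡ 0 mod 3^2.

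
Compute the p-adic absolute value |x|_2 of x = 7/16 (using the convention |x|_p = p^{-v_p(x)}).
|7/16|_2 = 16

Step 1 — compute v_2(x) by factoring powers of 2 out of the numerator and denominator: v_2(7/16) = -4. Step 2 — apply |x|_p = p^{-v_p(x)} = 2^{4} = 16.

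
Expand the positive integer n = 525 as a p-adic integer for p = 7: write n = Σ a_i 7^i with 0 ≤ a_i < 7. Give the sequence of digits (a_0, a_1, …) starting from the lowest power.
(a_0, a_1, …) = (0, 5, 3, 1)

Repeated division by 7 gives the digits low-to-high: 525 = 5·7^1 + 3·7^2 + 1·7^3. Digit sequence: (0, 5, 3, 1).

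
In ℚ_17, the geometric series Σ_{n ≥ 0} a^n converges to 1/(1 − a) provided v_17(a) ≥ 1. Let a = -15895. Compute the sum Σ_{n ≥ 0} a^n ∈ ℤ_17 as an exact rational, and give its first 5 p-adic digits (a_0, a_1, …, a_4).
Σ a^n = 1/(1 − a) = 1/15896;  first 5 digits = (1, 0, 13, 13, 15)

v_17(a) = 2 ≥ 1, so the series converges in ℤ_17 to 1/(1 − a) = 1/(1 − (-15895)) = 1/15896. Expand this rational in ℤ_17: compute digits iteratively via d_i = x_i mod 17, x_{i+1} = (x_i − d_i)/17. The first 5 digits are (1, 0, 13, 13, 15).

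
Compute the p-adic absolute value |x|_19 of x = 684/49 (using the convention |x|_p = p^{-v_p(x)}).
|684/49|_19 = 1/19

Step 1 — compute v_19(x) by factoring powers of 19 out of the numerator and denominator: v_19(684/49) = 1. Step 2 — apply |x|_p = p^{-v_p(x)} = 19^{-1} = 1/19.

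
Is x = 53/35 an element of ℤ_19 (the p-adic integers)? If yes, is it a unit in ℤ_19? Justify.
x ∈ ℤ_19^× (unit); v_19(x) = 0

ℤ_19 = {x ∈ ℚ_19 : v_19(x) ≥ 0} and ℤ_19^× = {x ∈ ℤ_19 : v_19(x) = 0}. Here v_19(53/35) = v_19(num) − v_19(den) = 0; compare against these criteria.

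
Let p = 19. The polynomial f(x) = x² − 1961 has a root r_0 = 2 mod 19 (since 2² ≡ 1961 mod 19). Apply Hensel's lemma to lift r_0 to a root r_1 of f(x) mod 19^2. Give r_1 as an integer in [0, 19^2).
r_1 = 40 (mod 361)

Hensel's recurrence: r_{i+1} = r_i − f(r_i)·(f′(r_i))^{-1} mod 19^{i+2}, with f′(x) = 2x. Iterate:
  r_0 = 2 (mod 19)
  r_1 = 40 (mod 361)
Final: r_1 = 40, and one checks f(r_1) ≡ 0 mod 19^2.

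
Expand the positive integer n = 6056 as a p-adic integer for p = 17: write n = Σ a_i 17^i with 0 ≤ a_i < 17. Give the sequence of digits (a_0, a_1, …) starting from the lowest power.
(a_0, a_1, …) = (4, 16, 3, 1)

Repeated division by 17 gives the digits low-to-high: 6056 = 4 + 16·17^1 + 3·17^2 + 1·17^3. Digit sequence: (4, 16, 3, 1).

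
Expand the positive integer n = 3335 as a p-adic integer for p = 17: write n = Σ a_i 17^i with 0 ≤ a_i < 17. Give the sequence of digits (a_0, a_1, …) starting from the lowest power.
(a_0, a_1, …) = (3, 9, 11)

Repeated division by 17 gives the digits low-to-high: 3335 = 3 + 9·17^1 + 11·17^2. Digit sequence: (3, 9, 11).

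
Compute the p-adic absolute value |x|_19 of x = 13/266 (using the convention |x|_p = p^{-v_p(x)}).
|13/266|_19 = 19

Step 1 — compute v_19(x) by factoring powers of 19 out of the numerator and denominator: v_19(13/266) = -1. Step 2 — apply |x|_p = p^{-v_p(x)} = 19^{1} = 19.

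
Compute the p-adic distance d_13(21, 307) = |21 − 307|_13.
d_13(21, 307) = 1/13

Step 1 — x − y = 21 − 307 = -286. Step 2 — v_13(-286) = 1 (factor: -286 = −(13^1 · 22); the sign does not affect v_p). Step 3 — |x − y|_13 = 13^{-1} = 1/13.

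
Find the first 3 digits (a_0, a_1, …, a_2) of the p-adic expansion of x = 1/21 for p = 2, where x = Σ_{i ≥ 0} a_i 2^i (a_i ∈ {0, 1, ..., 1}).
(a_0, …, a_2) = (1, 0, 1)

v_2(1/21) = 0 (numerator and denominator both coprime to 2), so x ∈ ℤ_2^×. Compute digits iteratively via a_i = x_i mod 2, x_{i+1} = (x_i − a_i)/2, with x_0 = x:
  x_0 = 1/21;  a_0 = 1;  x_1 = (x_0 − 1)/2 = -10/21
  x_1 = -10/21;  a_1 = 0;  x_2 = (x_1 − 0)/2 = -5/21
  x_2 = -5/21;  a_2 = 1;  x_3 = (x_2 − 1)/2 = -13/21
Digits: (1, 0, 1).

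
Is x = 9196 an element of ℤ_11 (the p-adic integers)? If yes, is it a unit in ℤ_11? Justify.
x ∈ ℤ_11 but not a unit; v_11(x) = 2 > 0

ℤ_11 = {x ∈ ℚ_11 : v_11(x) ≥ 0} and ℤ_11^× = {x ∈ ℤ_11 : v_11(x) = 0}. Here v_11(9196) = v_11(num) − v_11(den) = 2; compare against these criteria.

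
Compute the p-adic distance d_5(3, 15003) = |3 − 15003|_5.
d_5(3, 15003) = 1/625

Step 1 — x − y = 3 − 15003 = -15000. Step 2 — v_5(-15000) = 4 (factor: -15000 = −(5^4 · 24); the sign does not affect v_p). Step 3 — |x − y|_5 = 5^{-4} = 1/625.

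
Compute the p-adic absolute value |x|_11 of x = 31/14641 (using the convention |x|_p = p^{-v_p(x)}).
|31/14641|_11 = 14641

Step 1 — compute v_11(x) by factoring powers of 11 out of the numerator and denominator: v_11(31/14641) = -4. Step 2 — apply |x|_p = p^{-v_p(x)} = 11^{4} = 14641.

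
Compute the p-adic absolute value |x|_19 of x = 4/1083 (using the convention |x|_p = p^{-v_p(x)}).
|4/1083|_19 = 361

Step 1 — compute v_19(x) by factoring powers of 19 out of the numerator and denominator: v_19(4/1083) = -2. Step 2 — apply |x|_p = p^{-v_p(x)} = 19^{2} = 361.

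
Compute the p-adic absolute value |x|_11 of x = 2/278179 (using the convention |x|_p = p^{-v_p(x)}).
|2/278179|_11 = 14641

Step 1 — compute v_11(x) by factoring powers of 11 out of the numerator and denominator: v_11(2/278179) = -4. Step 2 — apply |x|_p = p^{-v_p(x)} = 11^{4} = 14641.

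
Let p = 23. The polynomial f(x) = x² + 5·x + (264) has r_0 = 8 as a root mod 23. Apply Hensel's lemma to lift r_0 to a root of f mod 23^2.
r_1 = 192 (mod 529)

Hensel: r_{i+1} = r_i − f(r_i)·(f′(r_i))^{-1} mod 23^{i+2}, f′(x) = 2x + 5. Iterate:
  r_0 = 8 (mod 23)
  r_1 = 192 (mod 529)
Final: r = 192 satisfies f(r) ≡ 0 mod 23^2.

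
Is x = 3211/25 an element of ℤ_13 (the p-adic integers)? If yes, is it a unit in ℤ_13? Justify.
x ∈ ℤ_13 but not a unit; v_13(x) = 2 > 0

ℤ_13 = {x ∈ ℚ_13 : v_13(x) ≥ 0} and ℤ_13^× = {x ∈ ℤ_13 : v_13(x) = 0}. Here v_13(3211/25) = v_13(num) − v_13(den) = 2; compare against these criteria.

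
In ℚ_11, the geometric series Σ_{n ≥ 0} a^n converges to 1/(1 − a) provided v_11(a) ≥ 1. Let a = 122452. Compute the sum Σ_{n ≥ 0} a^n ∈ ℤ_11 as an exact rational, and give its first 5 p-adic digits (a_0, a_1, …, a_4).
Σ a^n = 1/(1 − a) = -1/122451;  first 5 digits = (1, 0, 0, 4, 8)

v_11(a) = 3 ≥ 1, so the series converges in ℤ_11 to 1/(1 − a) = 1/(1 − 122452) = -1/122451. Expand this rational in ℤ_11: compute digits iteratively via d_i = x_i mod 11, x_{i+1} = (x_i − d_i)/11. The first 5 digits are (1, 0, 0, 4, 8).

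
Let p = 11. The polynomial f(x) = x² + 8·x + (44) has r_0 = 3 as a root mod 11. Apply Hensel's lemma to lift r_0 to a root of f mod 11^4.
r_3 = 8528 (mod 14641)

Hensel: r_{i+1} = r_i − f(r_i)·(f′(r_i))^{-1} mod 11^{i+2}, f′(x) = 2x + 8. Iterate:
  r_0 = 3 (mod 11)
  r_1 = 58 (mod 121)
  r_2 = 542 (mod 1331)
  r_3 = 8528 (mod 14641)
Final: r = 8528 satisfies f(r) ≡ 0 mod 11^4.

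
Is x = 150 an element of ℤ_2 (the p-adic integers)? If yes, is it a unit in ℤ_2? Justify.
x ∈ ℤ_2 but not a unit; v_2(x) = 1 > 0

ℤ_2 = {x ∈ ℚ_2 : v_2(x) ≥ 0} and ℤ_2^× = {x ∈ ℤ_2 : v_2(x) = 0}. Here v_2(150) = v_2(num) − v_2(den) = 1; compare against these criteria.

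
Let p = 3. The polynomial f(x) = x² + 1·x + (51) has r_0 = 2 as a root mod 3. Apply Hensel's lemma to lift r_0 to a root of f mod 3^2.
r_1 = 5 (mod 9)

Hensel: r_{i+1} = r_i − f(r_i)·(f′(r_i))^{-1} mod 3^{i+2}, f′(x) = 2x + 1. Iterate:
  r_0 = 2 (mod 3)
  r_1 = 5 (mod 9)
Final: r = 5 satisfies f(r) ≡ 0 mod 3^2.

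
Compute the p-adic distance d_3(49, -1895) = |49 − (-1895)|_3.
d_3(49, -1895) = 1/243

Step 1 — x − y = 49 − (-1895) = 1944. Step 2 — v_3(1944) = 5 (factor: 1944 = (3^5 · 8); the sign does not affect v_p). Step 3 — |x − y|_3 = 3^{-5} = 1/243.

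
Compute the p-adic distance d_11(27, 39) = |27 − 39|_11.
d_11(27, 39) = 1

Step 1 — x − y = 27 − 39 = -12. Step 2 — v_11(-12) = 0 (factor: -12 = −(11^0 · 12); the sign does not affect v_p). Step 3 — |x − y|_11 = 11^{0} = 1.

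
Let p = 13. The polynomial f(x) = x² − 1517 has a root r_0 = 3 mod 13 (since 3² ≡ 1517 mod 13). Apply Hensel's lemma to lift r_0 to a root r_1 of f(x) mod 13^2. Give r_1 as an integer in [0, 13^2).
r_1 = 29 (mod 169)

Hensel's recurrence: r_{i+1} = r_i − f(r_i)·(f′(r_i))^{-1} mod 13^{i+2}, with f′(x) = 2x. Iterate:
  r_0 = 3 (mod 13)
  r_1 = 29 (mod 169)
Final: r_1 = 29, and one checks f(r_1) ≡ 0 mod 13^2.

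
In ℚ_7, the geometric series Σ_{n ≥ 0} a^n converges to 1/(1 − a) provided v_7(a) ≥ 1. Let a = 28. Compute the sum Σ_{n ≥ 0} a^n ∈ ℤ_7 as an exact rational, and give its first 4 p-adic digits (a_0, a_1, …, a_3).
Σ a^n = 1/(1 − a) = -1/27;  first 4 digits = (1, 4, 2, 3)

v_7(a) = 1 ≥ 1, so the series converges in ℤ_7 to 1/(1 − a) = 1/(1 − 28) = -1/27. Expand this rational in ℤ_7: compute digits iteratively via d_i = x_i mod 7, x_{i+1} = (x_i − d_i)/7. The first 4 digits are (1, 4, 2, 3).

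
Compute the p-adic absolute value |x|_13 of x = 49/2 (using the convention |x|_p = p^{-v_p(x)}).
|49/2|_13 = 1

Step 1 — compute v_13(x) by factoring powers of 13 out of the numerator and denominator: v_13(49/2) = 0. Step 2 — apply |x|_p = p^{-v_p(x)} = 13^{0} = 1.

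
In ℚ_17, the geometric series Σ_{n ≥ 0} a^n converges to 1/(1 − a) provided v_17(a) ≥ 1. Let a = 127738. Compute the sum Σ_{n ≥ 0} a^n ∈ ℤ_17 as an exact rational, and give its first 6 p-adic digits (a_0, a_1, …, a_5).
Σ a^n = 1/(1 − a) = -1/127737;  first 6 digits = (1, 0, 0, 9, 1, 0)

v_17(a) = 3 ≥ 1, so the series converges in ℤ_17 to 1/(1 − a) = 1/(1 − 127738) = -1/127737. Expand this rational in ℤ_17: compute digits iteratively via d_i = x_i mod 17, x_{i+1} = (x_i − d_i)/17. The first 6 digits are (1, 0, 0, 9, 1, 0).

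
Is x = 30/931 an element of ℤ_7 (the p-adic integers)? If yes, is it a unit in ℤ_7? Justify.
x ∉ ℤ_7 (v_7(x) = -2 < 0)

ℤ_7 = {x ∈ ℚ_7 : v_7(x) ≥ 0} and ℤ_7^× = {x ∈ ℤ_7 : v_7(x) = 0}. Here v_7(30/931) = v_7(num) − v_7(den) = -2; compare against these criteria.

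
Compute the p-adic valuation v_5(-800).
v_5(-800) = 2

v_5(n) is the largest exponent k such that 5^k divides n. Factor out: -800 = -5^2 · 32. (Sign doesn't affect v_p.) So v_5(-800) = 2.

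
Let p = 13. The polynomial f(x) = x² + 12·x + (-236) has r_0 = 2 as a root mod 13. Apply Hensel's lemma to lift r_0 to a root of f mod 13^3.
r_2 = 691 (mod 2197)

Hensel: r_{i+1} = r_i − f(r_i)·(f′(r_i))^{-1} mod 13^{i+2}, f′(x) = 2x + 12. Iterate:
  r_0 = 2 (mod 13)
  r_1 = 15 (mod 169)
  r_2 = 691 (mod 2197)
Final: r = 691 satisfies f(r) ≡ 0 mod 13^3.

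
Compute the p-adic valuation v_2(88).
v_2(88) = 3

v_2(n) is the largest exponent k such that 2^k divides n. Factor out: 88 = 2^3 · 11. (Sign doesn't affect v_p.) So v_2(88) = 3.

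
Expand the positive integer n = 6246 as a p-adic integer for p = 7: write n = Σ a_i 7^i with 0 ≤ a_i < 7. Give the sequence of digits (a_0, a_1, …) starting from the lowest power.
(a_0, a_1, …) = (2, 3, 1, 4, 2)

Repeated division by 7 gives the digits low-to-high: 6246 = 2 + 3·7^1 + 1·7^2 + 4·7^3 + 2·7^4. Digit sequence: (2, 3, 1, 4, 2).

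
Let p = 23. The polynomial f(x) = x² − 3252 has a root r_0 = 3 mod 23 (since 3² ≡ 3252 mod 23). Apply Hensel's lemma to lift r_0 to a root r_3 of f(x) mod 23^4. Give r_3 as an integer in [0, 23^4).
r_3 = 152102 (mod 279841)

Hensel's recurrence: r_{i+1} = r_i − f(r_i)·(f′(r_i))^{-1} mod 23^{i+2}, with f′(x) = 2x. Iterate:
  r_0 = 3 (mod 23)
  r_1 = 279 (mod 529)
  r_2 = 6098 (mod 12167)
  r_3 = 152102 (mod 279841)
Final: r_3 = 152102, and one checks f(r_3) ≡ 0 mod 23^4.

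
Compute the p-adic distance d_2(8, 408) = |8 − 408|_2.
d_2(8, 408) = 1/16

Step 1 — x − y = 8 − 408 = -400. Step 2 — v_2(-400) = 4 (factor: -400 = −(2^4 · 25); the sign does not affect v_p). Step 3 — |x − y|_2 = 2^{-4} = 1/16.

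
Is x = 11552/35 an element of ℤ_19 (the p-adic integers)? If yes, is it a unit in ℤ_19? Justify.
x ∈ ℤ_19 but not a unit; v_19(x) = 2 > 0

ℤ_19 = {x ∈ ℚ_19 : v_19(x) ≥ 0} and ℤ_19^× = {x ∈ ℤ_19 : v_19(x) = 0}. Here v_19(11552/35) = v_19(num) − v_19(den) = 2; compare against these criteria.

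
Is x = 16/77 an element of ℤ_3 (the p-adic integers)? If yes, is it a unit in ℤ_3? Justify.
x ∈ ℤ_3^× (unit); v_3(x) = 0

ℤ_3 = {x ∈ ℚ_3 : v_3(x) ≥ 0} and ℤ_3^× = {x ∈ ℤ_3 : v_3(x) = 0}. Here v_3(16/77) = v_3(num) − v_3(den) = 0; compare against these criteria.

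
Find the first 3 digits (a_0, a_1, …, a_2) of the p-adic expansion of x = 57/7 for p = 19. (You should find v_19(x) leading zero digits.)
(a_0, …, a_2) = (0, 14, 2)

v_19(57/7) = 1, so a_0 = ... = a_0 = 0. Factor out: x = 19^1 · u with u = 3/7 a unit in ℤ_19. Expand u iteratively via a_{v+i} = u_i mod 19, u_{i+1} = (u_i − a_{v+i})/19:
  u_0 = 3/7;  a_1 = 14;  u_1 = (u_0 − 14)/19 = -5/7
  u_1 = -5/7;  a_2 = 2;  u_2 = (u_1 − 2)/19 = -1/7
Digits: (0, 14, 2).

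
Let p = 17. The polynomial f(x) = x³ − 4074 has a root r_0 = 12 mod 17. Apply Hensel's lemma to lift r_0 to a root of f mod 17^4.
r_3 = 4228 (mod 83521)

Hensel: r_{i+1} = r_i − f(r_i)/f′(r_i) mod 17^{i+2}, where f′(x) = 3x². Iterate:
  r_0 = 12 (mod 17)
  r_1 = 182 (mod 289)
  r_2 = 4228 (mod 4913)
  r_3 = 4228 (mod 83521)
Final: r = 4228 with f(r) ≡ 0 mod 17^4.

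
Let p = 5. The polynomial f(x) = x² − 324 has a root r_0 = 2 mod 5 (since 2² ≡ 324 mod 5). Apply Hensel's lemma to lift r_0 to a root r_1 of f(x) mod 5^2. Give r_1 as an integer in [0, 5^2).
r_1 = 7 (mod 25)

Hensel's recurrence: r_{i+1} = r_i − f(r_i)·(f′(r_i))^{-1} mod 5^{i+2}, with f′(x) = 2x. Iterate:
  r_0 = 2 (mod 5)
  r_1 = 7 (mod 25)
Final: r_1 = 7, and one checks f(r_1) ≡ 0 mod 5^2.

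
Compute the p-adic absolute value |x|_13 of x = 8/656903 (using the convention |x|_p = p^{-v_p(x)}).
|8/656903|_13 = 28561

Step 1 — compute v_13(x) by factoring powers of 13 out of the numerator and denominator: v_13(8/656903) = -4. Step 2 — apply |x|_p = p^{-v_p(x)} = 13^{4} = 28561.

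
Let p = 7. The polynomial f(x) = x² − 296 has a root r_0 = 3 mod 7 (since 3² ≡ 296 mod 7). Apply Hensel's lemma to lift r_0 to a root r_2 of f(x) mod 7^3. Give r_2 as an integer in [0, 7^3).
r_2 = 157 (mod 343)

Hensel's recurrence: r_{i+1} = r_i − f(r_i)·(f′(r_i))^{-1} mod 7^{i+2}, with f′(x) = 2x. Iterate:
  r_0 = 3 (mod 7)
  r_1 = 10 (mod 49)
  r_2 = 157 (mod 343)
Final: r_2 = 157, and one checks f(r_2) ≡ 0 mod 7^3.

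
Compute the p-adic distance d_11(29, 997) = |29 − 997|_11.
d_11(29, 997) = 1/121

Step 1 — x − y = 29 − 997 = -968. Step 2 — v_11(-968) = 2 (factor: -968 = −(11^2 · 8); the sign does not affect v_p). Step 3 — |x − y|_11 = 11^{-2} = 1/121.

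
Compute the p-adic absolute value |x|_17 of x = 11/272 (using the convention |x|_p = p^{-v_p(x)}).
|11/272|_17 = 17

Step 1 — compute v_17(x) by factoring powers of 17 out of the numerator and denominator: v_17(11/272) = -1. Step 2 — apply |x|_p = p^{-v_p(x)} = 17^{1} = 17.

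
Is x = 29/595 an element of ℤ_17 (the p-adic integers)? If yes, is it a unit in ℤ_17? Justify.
x ∉ ℤ_17 (v_17(x) = -1 < 0)

ℤ_17 = {x ∈ ℚ_17 : v_17(x) ≥ 0} and ℤ_17^× = {x ∈ ℤ_17 : v_17(x) = 0}. Here v_17(29/595) = v_17(num) − v_17(den) = -1; compare against these criteria.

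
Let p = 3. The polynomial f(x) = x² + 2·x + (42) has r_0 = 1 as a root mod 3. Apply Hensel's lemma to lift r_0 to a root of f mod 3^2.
r_1 = 1 (mod 9)

Hensel: r_{i+1} = r_i − f(r_i)·(f′(r_i))^{-1} mod 3^{i+2}, f′(x) = 2x + 2. Iterate:
  r_0 = 1 (mod 3)
  r_1 = 1 (mod 9)
Final: r = 1 satisfies f(r) ≡ 0 mod 3^2.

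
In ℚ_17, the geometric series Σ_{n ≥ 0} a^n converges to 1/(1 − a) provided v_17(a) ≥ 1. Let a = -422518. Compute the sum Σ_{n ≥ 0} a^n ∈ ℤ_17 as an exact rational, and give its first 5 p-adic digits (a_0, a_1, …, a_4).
Σ a^n = 1/(1 − a) = 1/422519;  first 5 digits = (1, 0, 0, 16, 11)

v_17(a) = 3 ≥ 1, so the series converges in ℤ_17 to 1/(1 − a) = 1/(1 − (-422518)) = 1/422519. Expand this rational in ℤ_17: compute digits iteratively via d_i = x_i mod 17, x_{i+1} = (x_i − d_i)/17. The first 5 digits are (1, 0, 0, 16, 11).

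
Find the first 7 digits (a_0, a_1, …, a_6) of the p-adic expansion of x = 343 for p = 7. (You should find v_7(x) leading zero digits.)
(a_0, …, a_6) = (0, 0, 0, 1, 0, 0, 0)

v_7(343) = 3, so a_0 = ... = a_2 = 0. Factor out: x = 7^3 · u with u = 1 a unit in ℤ_7. Expand u iteratively via a_{v+i} = u_i mod 7, u_{i+1} = (u_i − a_{v+i})/7:
  u_0 = 1;  a_3 = 1;  u_1 = (u_0 − 1)/7 = 0
  u_1 = 0;  a_4 = 0;  u_2 = (u_1 − 0)/7 = 0
  u_2 = 0;  a_5 = 0;  u_3 = (u_2 − 0)/7 = 0
  u_3 = 0;  a_6 = 0;  u_4 = (u_3 − 0)/7 = 0
Digits: (0, 0, 0, 1, 0, 0, 0).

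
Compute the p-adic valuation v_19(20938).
v_19(20938) = 2

v_19(n) is the largest exponent k such that 19^k divides n. Factor out: 20938 = 19^2 · 58. (Sign doesn't affect v_p.) So v_19(20938) = 2.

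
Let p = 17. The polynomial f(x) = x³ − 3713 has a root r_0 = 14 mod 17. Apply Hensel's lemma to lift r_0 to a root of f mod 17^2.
r_1 = 82 (mod 289)

Hensel: r_{i+1} = r_i − f(r_i)/f′(r_i) mod 17^{i+2}, where f′(x) = 3x². Iterate:
  r_0 = 14 (mod 17)
  r_1 = 82 (mod 289)
Final: r = 82 with f(r) ≡ 0 mod 17^2.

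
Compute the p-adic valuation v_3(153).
v_3(153) = 2

v_3(n) is the largest exponent k such that 3^k divides n. Factor out: 153 = 3^2 · 17. (Sign doesn't affect v_p.) So v_3(153) = 2.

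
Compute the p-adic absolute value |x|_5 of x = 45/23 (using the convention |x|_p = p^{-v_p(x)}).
|45/23|_5 = 1/5

Step 1 — compute v_5(x) by factoring powers of 5 out of the numerator and denominator: v_5(45/23) = 1. Step 2 — apply |x|_p = p^{-v_p(x)} = 5^{-1} = 1/5.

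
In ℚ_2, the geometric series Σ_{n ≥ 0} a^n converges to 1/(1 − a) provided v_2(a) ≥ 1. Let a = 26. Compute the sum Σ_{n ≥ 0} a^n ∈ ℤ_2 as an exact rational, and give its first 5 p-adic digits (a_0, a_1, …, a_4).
Σ a^n = 1/(1 − a) = -1/25;  first 5 digits = (1, 1, 1, 0, 1)

v_2(a) = 1 ≥ 1, so the series converges in ℤ_2 to 1/(1 − a) = 1/(1 − 26) = -1/25. Expand this rational in ℤ_2: compute digits iteratively via d_i = x_i mod 2, x_{i+1} = (x_i − d_i)/2. The first 5 digits are (1, 1, 1, 0, 1).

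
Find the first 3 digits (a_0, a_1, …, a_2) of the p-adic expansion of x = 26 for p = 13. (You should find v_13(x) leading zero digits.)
(a_0, …, a_2) = (0, 2, 0)

v_13(26) = 1, so a_0 = ... = a_0 = 0. Factor out: x = 13^1 · u with u = 2 a unit in ℤ_13. Expand u iteratively via a_{v+i} = u_i mod 13, u_{i+1} = (u_i − a_{v+i})/13:
  u_0 = 2;  a_1 = 2;  u_1 = (u_0 − 2)/13 = 0
  u_1 = 0;  a_2 = 0;  u_2 = (u_1 − 0)/13 = 0
Digits: (0, 2, 0).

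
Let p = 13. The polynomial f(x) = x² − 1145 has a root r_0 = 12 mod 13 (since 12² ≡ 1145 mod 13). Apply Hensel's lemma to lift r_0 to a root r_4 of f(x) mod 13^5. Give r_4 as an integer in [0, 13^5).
r_4 = 125670 (mod 371293)

Hensel's recurrence: r_{i+1} = r_i − f(r_i)·(f′(r_i))^{-1} mod 13^{i+2}, with f′(x) = 2x. Iterate:
  r_0 = 12 (mod 13)
  r_1 = 103 (mod 169)
  r_2 = 441 (mod 2197)
  r_3 = 11426 (mod 28561)
  r_4 = 125670 (mod 371293)
Final: r_4 = 125670, and one checks f(r_4) ≡ 0 mod 13^5.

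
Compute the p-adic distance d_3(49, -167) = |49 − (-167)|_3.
d_3(49, -167) = 1/27

Step 1 — x − y = 49 − (-167) = 216. Step 2 — v_3(216) = 3 (factor: 216 = (3^3 · 8); the sign does not affect v_p). Step 3 — |x − y|_3 = 3^{-3} = 1/27.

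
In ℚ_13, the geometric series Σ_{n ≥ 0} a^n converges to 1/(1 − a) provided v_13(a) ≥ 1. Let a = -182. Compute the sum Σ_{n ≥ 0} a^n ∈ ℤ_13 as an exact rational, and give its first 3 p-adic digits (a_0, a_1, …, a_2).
Σ a^n = 1/(1 − a) = 1/183;  first 3 digits = (1, 12, 12)

v_13(a) = 1 ≥ 1, so the series converges in ℤ_13 to 1/(1 − a) = 1/(1 − (-182)) = 1/183. Expand this rational in ℤ_13: compute digits iteratively via d_i = x_i mod 13, x_{i+1} = (x_i − d_i)/13. The first 3 digits are (1, 12, 12).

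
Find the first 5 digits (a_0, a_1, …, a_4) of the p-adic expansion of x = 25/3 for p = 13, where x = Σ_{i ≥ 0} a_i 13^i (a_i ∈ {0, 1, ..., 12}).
(a_0, …, a_4) = (4, 9, 8, 8, 8)

v_13(25/3) = 0 (numerator and denominator both coprime to 13), so x ∈ ℤ_13^×. Compute digits iteratively via a_i = x_i mod 13, x_{i+1} = (x_i − a_i)/13, with x_0 = x:
  x_0 = 25/3;  a_0 = 4;  x_1 = (x_0 − 4)/13 = 1/3
  x_1 = 1/3;  a_1 = 9;  x_2 = (x_1 − 9)/13 = -2/3
  x_2 = -2/3;  a_2 = 8;  x_3 = (x_2 − 8)/13 = -2/3
  x_3 = -2/3;  a_3 = 8;  x_4 = (x_3 − 8)/13 = -2/3
  x_4 = -2/3;  a_4 = 8;  x_5 = (x_4 − 8)/13 = -2/3
Digits: (4, 9, 8, 8, 8).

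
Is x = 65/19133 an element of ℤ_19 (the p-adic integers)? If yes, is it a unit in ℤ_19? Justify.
x ∉ ℤ_19 (v_19(x) = -2 < 0)

ℤ_19 = {x ∈ ℚ_19 : v_19(x) ≥ 0} and ℤ_19^× = {x ∈ ℤ_19 : v_19(x) = 0}. Here v_19(65/19133) = v_19(num) − v_19(den) = -2; compare against these criteria.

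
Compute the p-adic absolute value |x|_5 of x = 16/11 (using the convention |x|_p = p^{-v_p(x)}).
|16/11|_5 = 1

Step 1 — compute v_5(x) by factoring powers of 5 out of the numerator and denominator: v_5(16/11) = 0. Step 2 — apply |x|_p = p^{-v_p(x)} = 5^{0} = 1.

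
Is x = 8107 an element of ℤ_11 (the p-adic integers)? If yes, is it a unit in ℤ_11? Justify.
x ∈ ℤ_11 but not a unit; v_11(x) = 2 > 0

ℤ_11 = {x ∈ ℚ_11 : v_11(x) ≥ 0} and ℤ_11^× = {x ∈ ℤ_11 : v_11(x) = 0}. Here v_11(8107) = v_11(num) − v_11(den) = 2; compare against these criteria.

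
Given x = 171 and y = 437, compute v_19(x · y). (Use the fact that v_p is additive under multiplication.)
v_19(74727) = 2

v_p(x) = 1 (factor: 171 = 19^1 · 9); v_p(y) = 1 (factor: 437 = 19^1 · 23). Additivity: v_p(xy) = v_p(x) + v_p(y) = 1 + 1 = 2. (Direct check: xy = 74727 = 19^2 · (207).)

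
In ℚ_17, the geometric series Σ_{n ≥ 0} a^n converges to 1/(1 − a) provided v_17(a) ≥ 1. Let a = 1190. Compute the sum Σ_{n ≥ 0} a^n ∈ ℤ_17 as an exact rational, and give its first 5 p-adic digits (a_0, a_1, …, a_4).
Σ a^n = 1/(1 − a) = -1/1189;  first 5 digits = (1, 2, 8, 7, 13)

v_17(a) = 1 ≥ 1, so the series converges in ℤ_17 to 1/(1 − a) = 1/(1 − 1190) = -1/1189. Expand this rational in ℤ_17: compute digits iteratively via d_i = x_i mod 17, x_{i+1} = (x_i − d_i)/17. The first 5 digits are (1, 2, 8, 7, 13).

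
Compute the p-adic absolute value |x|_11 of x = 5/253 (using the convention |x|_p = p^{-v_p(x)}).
|5/253|_11 = 11

Step 1 — compute v_11(x) by factoring powers of 11 out of the numerator and denominator: v_11(5/253) = -1. Step 2 — apply |x|_p = p^{-v_p(x)} = 11^{1} = 11.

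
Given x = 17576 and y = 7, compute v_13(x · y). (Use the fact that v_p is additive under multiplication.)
v_13(123032) = 3

v_p(x) = 3 (factor: 17576 = 13^3 · 8); v_p(y) = 0 (factor: 7 = 13^0 · 7). Additivity: v_p(xy) = v_p(x) + v_p(y) = 3 + 0 = 3. (Direct check: xy = 123032 = 13^3 · (56).)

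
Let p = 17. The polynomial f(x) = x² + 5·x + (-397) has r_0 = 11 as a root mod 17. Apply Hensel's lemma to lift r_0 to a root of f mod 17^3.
r_2 = 4108 (mod 4913)

Hensel: r_{i+1} = r_i − f(r_i)·(f′(r_i))^{-1} mod 17^{i+2}, f′(x) = 2x + 5. Iterate:
  r_0 = 11 (mod 17)
  r_1 = 62 (mod 289)
  r_2 = 4108 (mod 4913)
Final: r = 4108 satisfies f(r) ≡ 0 mod 17^3.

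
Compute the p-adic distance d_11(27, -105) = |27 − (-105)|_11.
d_11(27, -105) = 1/11

Step 1 — x − y = 27 − (-105) = 132. Step 2 — v_11(132) = 1 (factor: 132 = (11^1 · 12); the sign does not affect v_p). Step 3 — |x − y|_11 = 11^{-1} = 1/11.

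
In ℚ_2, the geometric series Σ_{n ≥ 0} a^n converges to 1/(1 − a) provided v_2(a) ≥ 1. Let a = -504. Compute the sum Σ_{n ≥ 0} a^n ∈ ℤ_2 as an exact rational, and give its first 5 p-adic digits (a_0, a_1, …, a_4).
Σ a^n = 1/(1 − a) = 1/505;  first 5 digits = (1, 0, 0, 1, 0)

v_2(a) = 3 ≥ 1, so the series converges in ℤ_2 to 1/(1 − a) = 1/(1 − (-504)) = 1/505. Expand this rational in ℤ_2: compute digits iteratively via d_i = x_i mod 2, x_{i+1} = (x_i − d_i)/2. The first 5 digits are (1, 0, 0, 1, 0).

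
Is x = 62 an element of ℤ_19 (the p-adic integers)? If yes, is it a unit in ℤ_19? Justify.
x ∈ ℤ_19^× (unit); v_19(x) = 0

ℤ_19 = {x ∈ ℚ_19 : v_19(x) ≥ 0} and ℤ_19^× = {x ∈ ℤ_19 : v_19(x) = 0}. Here v_19(62) = v_19(num) − v_19(den) = 0; compare against these criteria.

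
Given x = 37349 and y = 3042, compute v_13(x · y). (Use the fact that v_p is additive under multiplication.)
v_13(113615658) = 5

v_p(x) = 3 (factor: 37349 = 13^3 · 17); v_p(y) = 2 (factor: 3042 = 13^2 · 18). Additivity: v_p(xy) = v_p(x) + v_p(y) = 3 + 2 = 5. (Direct check: xy = 113615658 = 13^5 · (306).)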